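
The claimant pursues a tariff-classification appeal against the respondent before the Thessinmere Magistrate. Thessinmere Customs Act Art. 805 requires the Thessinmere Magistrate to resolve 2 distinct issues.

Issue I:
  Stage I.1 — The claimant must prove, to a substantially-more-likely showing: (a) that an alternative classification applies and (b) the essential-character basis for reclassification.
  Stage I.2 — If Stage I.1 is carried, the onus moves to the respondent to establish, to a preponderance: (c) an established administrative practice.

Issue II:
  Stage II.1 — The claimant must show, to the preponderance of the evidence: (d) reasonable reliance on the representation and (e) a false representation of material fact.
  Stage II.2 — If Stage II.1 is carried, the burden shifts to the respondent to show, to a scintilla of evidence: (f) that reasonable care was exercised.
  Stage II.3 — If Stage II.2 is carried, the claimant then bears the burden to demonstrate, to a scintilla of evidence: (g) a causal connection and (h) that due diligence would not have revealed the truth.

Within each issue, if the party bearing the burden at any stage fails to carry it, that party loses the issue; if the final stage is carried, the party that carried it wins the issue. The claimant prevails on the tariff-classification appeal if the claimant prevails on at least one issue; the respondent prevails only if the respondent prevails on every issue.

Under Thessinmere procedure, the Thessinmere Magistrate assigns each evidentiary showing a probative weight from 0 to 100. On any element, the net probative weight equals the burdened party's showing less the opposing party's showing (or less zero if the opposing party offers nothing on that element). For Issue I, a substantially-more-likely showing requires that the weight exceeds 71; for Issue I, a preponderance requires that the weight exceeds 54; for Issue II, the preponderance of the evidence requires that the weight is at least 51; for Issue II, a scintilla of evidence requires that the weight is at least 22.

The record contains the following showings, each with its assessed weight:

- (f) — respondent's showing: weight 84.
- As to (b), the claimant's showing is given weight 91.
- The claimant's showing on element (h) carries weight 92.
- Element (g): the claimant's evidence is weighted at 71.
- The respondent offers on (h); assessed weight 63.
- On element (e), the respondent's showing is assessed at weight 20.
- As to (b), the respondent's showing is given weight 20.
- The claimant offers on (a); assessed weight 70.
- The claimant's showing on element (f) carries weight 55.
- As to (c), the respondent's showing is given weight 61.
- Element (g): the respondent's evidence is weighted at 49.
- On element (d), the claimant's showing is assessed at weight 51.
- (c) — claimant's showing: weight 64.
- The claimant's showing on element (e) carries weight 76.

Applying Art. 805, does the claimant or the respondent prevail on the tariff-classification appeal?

— Issue I —
At Stage I.1 the claimant must meet a substantially-more-likely showing (weight exceeds 71): on (a) the weight is 70, ≤ 71, so (a) does not meet the standard; on (b) the weight is 91 less the opposing 20 gives net 71, which does not exceed 71, so (b) does not meet the standard.
  The claimant does not carry Stage I.1.
The analysis ends at Stage I.1; the respondent prevails on this issue.
— Issue II —
Stage II.1 (claimant, the preponderance of the evidence, weight is at least 51): (d) 51 ≥ 51 — meets; (e) net 76−20=56 ≥ 51 — meets.
  Stage II.1 is satisfied; the onus moves to the respondent.
Stage II.2 (respondent, a scintilla of evidence, weight is at least 22): (f) net 84−55=29 ≥ 22 — meets.
  Stage II.2 carried; the burden shifts to the claimant.
Stage II.3 (claimant, a scintilla of evidence, weight is at least 22): (g) net 71−49=22 ≥ 22 — meets; (h) net 92−63=29 ≥ 22 — meets.
  All elements met at the final stage.
With every stage satisfied, the claimant prevails on this issue.
Per-issue: Issue I → respondent; Issue II → claimant. The claimant must prevail on at least one issue; overall, the claimant prevails.

claimant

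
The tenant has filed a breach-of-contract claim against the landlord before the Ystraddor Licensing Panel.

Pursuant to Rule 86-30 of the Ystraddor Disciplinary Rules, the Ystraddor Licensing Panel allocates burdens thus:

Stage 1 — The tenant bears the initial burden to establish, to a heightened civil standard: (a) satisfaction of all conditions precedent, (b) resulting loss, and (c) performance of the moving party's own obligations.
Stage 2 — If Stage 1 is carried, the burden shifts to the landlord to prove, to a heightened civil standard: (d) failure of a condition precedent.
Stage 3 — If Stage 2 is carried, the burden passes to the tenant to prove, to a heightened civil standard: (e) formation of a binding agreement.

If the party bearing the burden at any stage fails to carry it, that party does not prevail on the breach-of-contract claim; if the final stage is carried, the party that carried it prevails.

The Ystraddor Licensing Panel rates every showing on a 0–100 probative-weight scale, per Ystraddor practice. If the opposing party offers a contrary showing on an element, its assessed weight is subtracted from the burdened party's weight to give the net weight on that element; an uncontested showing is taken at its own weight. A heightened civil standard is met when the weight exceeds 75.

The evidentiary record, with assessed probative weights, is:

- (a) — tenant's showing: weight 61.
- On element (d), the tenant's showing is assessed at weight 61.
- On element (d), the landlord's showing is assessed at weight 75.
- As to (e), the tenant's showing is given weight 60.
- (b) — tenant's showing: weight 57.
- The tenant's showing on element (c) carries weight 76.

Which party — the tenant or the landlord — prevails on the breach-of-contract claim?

Stage 1 — burden on tenant; standard: a heightened civil standard (weight exceeds 75).
    (a): 61 ≤ 75 [not met]
    (b): 57 ≤ 75 [not met]
    (c): 76 > 75 [met]
  Not every element is met, so the tenant fails to carry Stage 1.
So the landlord prevails.

landlord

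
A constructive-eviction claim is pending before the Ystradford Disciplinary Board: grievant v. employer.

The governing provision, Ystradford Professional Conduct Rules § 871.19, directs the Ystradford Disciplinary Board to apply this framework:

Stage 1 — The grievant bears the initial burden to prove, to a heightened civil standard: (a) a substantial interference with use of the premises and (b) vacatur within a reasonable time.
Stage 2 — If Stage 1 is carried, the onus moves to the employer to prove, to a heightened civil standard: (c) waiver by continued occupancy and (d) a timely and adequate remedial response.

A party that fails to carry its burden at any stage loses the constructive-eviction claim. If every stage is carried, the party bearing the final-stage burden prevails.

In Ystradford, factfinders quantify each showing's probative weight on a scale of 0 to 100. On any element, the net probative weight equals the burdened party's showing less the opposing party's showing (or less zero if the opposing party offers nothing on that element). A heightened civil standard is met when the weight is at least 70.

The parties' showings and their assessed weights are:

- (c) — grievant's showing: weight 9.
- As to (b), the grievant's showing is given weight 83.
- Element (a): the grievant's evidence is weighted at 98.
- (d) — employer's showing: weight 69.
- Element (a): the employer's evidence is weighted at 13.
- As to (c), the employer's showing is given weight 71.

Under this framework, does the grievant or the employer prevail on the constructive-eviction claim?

Stage 1 (grievant, a heightened civil standard, weight is at least 70): (a) net 98−13=85 ≥ 70 — meets; (b) 83 ≥ 70 — meets.
  Stage 1 carried; the burden shifts to the employer.
Stage 2 (employer, a heightened civil standard, weight is at least 70): (c) net 71−9=62 < 70 — fails; (d) 69 < 70 — fails.
  Stage 2 not carried; the employer fails its burden.
The grievant prevails.

grievant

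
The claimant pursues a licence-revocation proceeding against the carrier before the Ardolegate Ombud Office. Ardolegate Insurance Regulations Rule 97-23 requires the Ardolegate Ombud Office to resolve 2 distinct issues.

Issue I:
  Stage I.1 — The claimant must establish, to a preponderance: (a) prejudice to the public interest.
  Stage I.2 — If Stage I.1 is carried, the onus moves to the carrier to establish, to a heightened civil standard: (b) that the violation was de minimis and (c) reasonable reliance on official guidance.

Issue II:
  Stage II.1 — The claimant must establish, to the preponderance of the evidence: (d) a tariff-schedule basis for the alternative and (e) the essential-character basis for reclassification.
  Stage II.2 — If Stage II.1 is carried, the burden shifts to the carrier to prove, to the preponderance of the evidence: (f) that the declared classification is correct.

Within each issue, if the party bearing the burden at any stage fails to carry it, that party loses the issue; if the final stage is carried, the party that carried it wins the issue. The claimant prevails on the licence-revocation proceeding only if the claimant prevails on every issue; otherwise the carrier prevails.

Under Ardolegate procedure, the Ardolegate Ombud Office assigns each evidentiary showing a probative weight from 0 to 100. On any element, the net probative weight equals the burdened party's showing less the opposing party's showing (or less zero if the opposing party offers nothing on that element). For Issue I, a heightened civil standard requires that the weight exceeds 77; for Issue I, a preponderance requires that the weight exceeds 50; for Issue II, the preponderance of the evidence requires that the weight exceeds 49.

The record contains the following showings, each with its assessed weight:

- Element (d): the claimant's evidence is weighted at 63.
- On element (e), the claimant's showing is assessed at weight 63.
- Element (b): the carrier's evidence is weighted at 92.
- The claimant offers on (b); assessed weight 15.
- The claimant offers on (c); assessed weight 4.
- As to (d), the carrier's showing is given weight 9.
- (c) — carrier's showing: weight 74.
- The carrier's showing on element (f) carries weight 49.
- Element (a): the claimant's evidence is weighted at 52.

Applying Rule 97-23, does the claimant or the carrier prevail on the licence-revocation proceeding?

claimant

— Issue I —
Stage I.1 — burden on claimant; standard: a preponderance (weight exceeds 50).
    (a): 52 > 50 [met]
  Stage I.1 carried; the burden shifts to the carrier.
Stage I.2 — burden on carrier; standard: a heightened civil standard (weight exceeds 77).
    (b): 92 − 15 = 77 ≤ 77 [not met]
    (c): 74 − 4 = 70 ≤ 77 [not met]
  Not every element is met, so the carrier fails to carry Stage I.2.
The claimant prevails on this issue.
— Issue II —
Stage II.1 — burden on claimant; standard: the preponderance of the evidence (weight exceeds 49).
    (d): 63 − 9 = 54 > 49 [met]
    (e): 63 > 49 [met]
  The claimant carries Stage II.1; the carrier now bears the burden.
Stage II.2 — burden on carrier; standard: the preponderance of the evidence (weight exceeds 49).
    (f): 49 ≤ 49 [not met]
  Not every element is met, so the carrier fails to carry Stage II.2.
The analysis ends at Stage II.2; the claimant prevails on this issue.
Per-issue: Issue I → claimant; Issue II → claimant. The claimant must prevail on every issue; overall, the claimant prevails.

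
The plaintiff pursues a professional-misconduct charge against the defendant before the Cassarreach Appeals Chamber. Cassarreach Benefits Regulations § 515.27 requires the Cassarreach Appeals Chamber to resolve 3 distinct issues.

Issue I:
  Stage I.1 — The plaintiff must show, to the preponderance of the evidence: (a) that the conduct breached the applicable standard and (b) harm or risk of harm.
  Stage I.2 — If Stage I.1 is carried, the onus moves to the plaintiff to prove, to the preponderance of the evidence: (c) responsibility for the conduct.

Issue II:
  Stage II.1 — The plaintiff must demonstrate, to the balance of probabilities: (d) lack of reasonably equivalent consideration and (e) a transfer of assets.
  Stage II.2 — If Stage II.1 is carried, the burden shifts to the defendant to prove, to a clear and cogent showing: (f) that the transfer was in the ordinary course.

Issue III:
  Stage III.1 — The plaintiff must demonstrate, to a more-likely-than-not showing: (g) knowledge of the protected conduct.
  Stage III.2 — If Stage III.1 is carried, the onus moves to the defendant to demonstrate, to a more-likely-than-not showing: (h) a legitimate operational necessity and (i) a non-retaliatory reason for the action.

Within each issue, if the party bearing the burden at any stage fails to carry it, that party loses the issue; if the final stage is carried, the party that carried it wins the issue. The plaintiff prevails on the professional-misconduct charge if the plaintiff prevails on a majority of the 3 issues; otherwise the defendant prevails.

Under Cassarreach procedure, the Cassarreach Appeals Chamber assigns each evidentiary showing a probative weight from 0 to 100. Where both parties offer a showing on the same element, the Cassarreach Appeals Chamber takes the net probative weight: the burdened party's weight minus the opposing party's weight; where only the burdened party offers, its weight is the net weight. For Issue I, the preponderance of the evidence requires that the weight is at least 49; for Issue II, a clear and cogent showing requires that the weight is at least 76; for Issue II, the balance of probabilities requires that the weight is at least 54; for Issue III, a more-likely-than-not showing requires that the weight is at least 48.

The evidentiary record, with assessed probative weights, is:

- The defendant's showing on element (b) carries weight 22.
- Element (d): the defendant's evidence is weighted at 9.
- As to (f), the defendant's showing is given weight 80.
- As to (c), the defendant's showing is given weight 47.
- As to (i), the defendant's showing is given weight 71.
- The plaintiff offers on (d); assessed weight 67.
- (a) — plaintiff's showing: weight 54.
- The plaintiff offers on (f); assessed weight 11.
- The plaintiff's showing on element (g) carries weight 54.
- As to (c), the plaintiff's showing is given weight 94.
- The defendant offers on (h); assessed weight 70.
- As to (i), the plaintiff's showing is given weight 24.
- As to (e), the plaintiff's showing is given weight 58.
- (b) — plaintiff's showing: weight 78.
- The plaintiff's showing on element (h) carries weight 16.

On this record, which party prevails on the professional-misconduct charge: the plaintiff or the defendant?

plaintiff

— Issue I —
Stage I.1 — burden on plaintiff; standard: the preponderance of the evidence (weight is at least 49).
    (a): 54 ≥ 49 [met]
    (b): 78 − 22 = 56 ≥ 49 [met]
  Stage I.1 carried; the burden remains with the plaintiff.
Stage I.2 — burden on plaintiff; standard: the preponderance of the evidence (weight is at least 49).
    (c): 94 − 47 = 47 < 49 [not met]
  The plaintiff does not carry Stage I.2.
The analysis ends at Stage I.2; the defendant prevails on this issue.
— Issue II —
Stage II.1 — burden on plaintiff; standard: the balance of probabilities (weight is at least 54).
    (d): 67 − 9 = 58 ≥ 54 [met]
    (e): 58 ≥ 54 [met]
  All elements met. The burden passes to the defendant.
Stage II.2 — burden on defendant; standard: a clear and cogent showing (weight is at least 76).
    (f): 80 − 11 = 69 < 76 [not met]
  Stage II.2 not carried; the defendant fails its burden.
The analysis ends at Stage II.2; the plaintiff prevails on this issue.
— Issue III —
At Stage III.1 the plaintiff must meet a more-likely-than-not showing (weight is at least 48): on (g) the weight is 54, ≥ 48, so (g) meets the standard.
  Stage III.1 is satisfied; the onus moves to the defendant.
At Stage III.2 the defendant must meet a more-likely-than-not showing (weight is at least 48): on (h) the weight is 70 less the opposing 16 gives net 54, ≥ 48, so (h) meets the standard; on (i) the weight is 71 less the opposing 24 gives net 47, < 48, so (i) does not meet the standard.
  Stage III.2 not carried; the defendant fails its burden.
So the plaintiff prevails on this issue.
Per-issue: Issue I → defendant; Issue II → plaintiff; Issue III → plaintiff. The plaintiff must prevail on a majority of issues; overall, the plaintiff prevails.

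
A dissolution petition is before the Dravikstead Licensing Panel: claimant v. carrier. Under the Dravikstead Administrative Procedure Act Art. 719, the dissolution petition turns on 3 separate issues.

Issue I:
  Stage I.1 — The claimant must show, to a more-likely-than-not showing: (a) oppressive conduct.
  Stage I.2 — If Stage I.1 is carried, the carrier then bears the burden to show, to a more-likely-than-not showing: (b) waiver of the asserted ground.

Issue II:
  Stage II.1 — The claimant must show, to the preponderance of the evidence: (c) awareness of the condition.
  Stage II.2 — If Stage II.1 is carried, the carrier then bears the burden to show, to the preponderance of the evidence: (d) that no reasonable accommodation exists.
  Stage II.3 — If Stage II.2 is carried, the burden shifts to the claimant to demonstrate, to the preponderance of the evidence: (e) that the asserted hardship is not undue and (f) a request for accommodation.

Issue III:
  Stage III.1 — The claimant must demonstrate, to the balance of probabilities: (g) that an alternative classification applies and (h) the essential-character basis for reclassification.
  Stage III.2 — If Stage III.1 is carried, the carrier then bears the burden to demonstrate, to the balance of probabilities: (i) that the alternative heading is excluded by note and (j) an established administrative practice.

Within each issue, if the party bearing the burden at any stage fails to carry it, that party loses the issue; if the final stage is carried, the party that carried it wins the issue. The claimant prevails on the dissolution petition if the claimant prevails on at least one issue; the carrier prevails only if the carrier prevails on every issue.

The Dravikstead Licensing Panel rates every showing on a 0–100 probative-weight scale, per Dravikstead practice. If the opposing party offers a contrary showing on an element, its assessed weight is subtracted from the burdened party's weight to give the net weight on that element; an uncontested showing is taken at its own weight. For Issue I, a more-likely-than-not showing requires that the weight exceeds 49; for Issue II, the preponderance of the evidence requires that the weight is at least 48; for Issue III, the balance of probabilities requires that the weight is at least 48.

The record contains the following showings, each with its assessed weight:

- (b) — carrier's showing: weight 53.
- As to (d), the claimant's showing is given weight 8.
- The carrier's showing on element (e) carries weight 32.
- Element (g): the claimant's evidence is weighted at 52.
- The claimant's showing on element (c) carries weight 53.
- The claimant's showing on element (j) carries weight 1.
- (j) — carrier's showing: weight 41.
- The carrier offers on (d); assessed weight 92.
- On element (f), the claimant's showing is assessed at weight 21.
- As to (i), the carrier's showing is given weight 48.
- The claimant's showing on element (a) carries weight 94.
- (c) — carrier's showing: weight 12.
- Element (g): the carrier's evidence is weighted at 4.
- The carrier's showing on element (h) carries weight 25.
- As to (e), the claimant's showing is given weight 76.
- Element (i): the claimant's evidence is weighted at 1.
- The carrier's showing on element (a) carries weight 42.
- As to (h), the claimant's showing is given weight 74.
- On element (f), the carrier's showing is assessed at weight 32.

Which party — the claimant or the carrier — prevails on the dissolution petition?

claimant

— Issue I —
Stage I.1 (claimant, a more-likely-than-not showing, weight exceeds 49): (a) net 94−42=52 > 49 — meets.
  Stage I.1 is satisfied; the onus moves to the carrier.
Stage I.2 (carrier, a more-likely-than-not showing, weight exceeds 49): (b) 53 > 49 — meets.
  All elements met at the final stage.
All stages carried — the carrier prevails on this issue.
— Issue II —
Stage II.1 — burden on claimant; standard: the preponderance of the evidence (weight is at least 48).
    (c): 53 − 12 = 41 < 48 [not met]
  Not every element is met, so the claimant fails to carry Stage II.1.
The carrier prevails on this issue.
— Issue III —
At Stage III.1 the claimant must meet the balance of probabilities (weight is at least 48): on (g) the weight is 52 less the opposing 4 gives net 48, which does reach 48, so (g) meets the standard; on (h) the weight is 74 less the opposing 25 gives net 49, ≥ 48, so (h) meets the standard.
  Stage III.1 carried; the burden shifts to the carrier.
At Stage III.2 the carrier must meet the balance of probabilities (weight is at least 48): on (i) the weight is 48 less the opposing 1 gives net 47, < 48, so (i) does not meet the standard; on (j) the weight is 41 less the opposing 1 gives net 40, < 48, so (j) does not meet the standard.
  Stage III.2 not carried; the carrier fails its burden.
The analysis ends at Stage III.2; the claimant prevails on this issue.
Per-issue: Issue I → carrier; Issue II → carrier; Issue III → claimant. The claimant must prevail on at least one issue; overall, the claimant prevails.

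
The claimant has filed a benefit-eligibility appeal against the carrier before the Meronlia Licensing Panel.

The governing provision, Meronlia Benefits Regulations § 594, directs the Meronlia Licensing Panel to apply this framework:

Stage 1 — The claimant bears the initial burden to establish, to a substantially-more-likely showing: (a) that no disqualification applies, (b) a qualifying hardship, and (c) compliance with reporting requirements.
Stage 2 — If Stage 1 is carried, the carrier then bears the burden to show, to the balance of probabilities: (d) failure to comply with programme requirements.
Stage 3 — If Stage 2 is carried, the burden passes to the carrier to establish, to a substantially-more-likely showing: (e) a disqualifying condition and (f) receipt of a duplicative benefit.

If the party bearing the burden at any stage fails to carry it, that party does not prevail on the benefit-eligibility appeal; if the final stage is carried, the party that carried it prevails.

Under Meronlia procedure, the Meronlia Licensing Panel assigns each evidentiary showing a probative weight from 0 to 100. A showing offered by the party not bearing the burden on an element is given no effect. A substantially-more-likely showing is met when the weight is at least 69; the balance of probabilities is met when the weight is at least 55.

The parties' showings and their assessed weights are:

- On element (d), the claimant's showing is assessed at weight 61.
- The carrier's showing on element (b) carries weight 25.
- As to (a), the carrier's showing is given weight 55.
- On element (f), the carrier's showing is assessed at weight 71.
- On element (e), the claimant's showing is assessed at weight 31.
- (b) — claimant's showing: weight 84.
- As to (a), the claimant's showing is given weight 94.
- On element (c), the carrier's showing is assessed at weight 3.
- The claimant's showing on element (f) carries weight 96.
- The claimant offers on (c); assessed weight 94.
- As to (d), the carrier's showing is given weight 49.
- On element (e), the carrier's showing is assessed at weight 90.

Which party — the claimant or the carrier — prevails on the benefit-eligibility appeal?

claimant

Stage 1 (claimant, a substantially-more-likely showing, weight is at least 69): (a) 94 (carrier's 55 disregarded) ≥ 69 — meets; (b) 84 (carrier's 25 disregarded) ≥ 69 — meets; (c) 94 (carrier's 3 disregarded) ≥ 69 — meets.
  The claimant carries Stage 1; the carrier now bears the burden.
Stage 2 (carrier, the balance of probabilities, weight is at least 55): (d) 49 (claimant's 61 disregarded) < 55 — fails.
  The carrier does not carry Stage 2.
The analysis ends at Stage 2; the claimant prevails.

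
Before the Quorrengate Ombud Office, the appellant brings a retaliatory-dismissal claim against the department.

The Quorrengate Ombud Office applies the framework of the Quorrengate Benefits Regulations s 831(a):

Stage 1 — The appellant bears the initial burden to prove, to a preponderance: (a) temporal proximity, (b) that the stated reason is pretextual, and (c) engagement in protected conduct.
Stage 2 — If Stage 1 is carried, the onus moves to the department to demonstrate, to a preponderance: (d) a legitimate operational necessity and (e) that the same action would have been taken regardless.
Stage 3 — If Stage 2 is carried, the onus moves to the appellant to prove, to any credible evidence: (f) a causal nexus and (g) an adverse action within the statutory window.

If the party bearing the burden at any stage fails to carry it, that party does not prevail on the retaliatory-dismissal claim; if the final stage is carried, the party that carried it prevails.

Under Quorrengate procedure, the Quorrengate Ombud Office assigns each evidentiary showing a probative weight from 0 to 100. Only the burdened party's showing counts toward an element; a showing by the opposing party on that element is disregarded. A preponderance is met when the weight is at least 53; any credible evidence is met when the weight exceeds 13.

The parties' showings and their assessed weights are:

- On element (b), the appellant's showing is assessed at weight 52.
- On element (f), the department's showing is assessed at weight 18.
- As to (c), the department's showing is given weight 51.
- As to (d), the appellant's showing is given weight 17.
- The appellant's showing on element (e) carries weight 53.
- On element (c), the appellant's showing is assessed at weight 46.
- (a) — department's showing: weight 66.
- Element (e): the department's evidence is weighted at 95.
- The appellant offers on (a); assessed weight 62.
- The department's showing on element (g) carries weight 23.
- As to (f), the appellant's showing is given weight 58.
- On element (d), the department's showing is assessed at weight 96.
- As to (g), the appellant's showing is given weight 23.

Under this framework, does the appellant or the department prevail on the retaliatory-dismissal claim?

At Stage 1 the appellant must meet a preponderance (weight is at least 53): on (a) the weight is 62 (the department's 66 is given no effect), which does reach 53, so (a) meets the standard; on (b) the weight is 52, which does not reach 53, so (b) does not meet the standard; on (c) the weight is 46 (the department's 51 is given no effect), < 53, so (c) does not meet the standard.
  Stage 1 not carried; the appellant fails its burden.
The department prevails.

department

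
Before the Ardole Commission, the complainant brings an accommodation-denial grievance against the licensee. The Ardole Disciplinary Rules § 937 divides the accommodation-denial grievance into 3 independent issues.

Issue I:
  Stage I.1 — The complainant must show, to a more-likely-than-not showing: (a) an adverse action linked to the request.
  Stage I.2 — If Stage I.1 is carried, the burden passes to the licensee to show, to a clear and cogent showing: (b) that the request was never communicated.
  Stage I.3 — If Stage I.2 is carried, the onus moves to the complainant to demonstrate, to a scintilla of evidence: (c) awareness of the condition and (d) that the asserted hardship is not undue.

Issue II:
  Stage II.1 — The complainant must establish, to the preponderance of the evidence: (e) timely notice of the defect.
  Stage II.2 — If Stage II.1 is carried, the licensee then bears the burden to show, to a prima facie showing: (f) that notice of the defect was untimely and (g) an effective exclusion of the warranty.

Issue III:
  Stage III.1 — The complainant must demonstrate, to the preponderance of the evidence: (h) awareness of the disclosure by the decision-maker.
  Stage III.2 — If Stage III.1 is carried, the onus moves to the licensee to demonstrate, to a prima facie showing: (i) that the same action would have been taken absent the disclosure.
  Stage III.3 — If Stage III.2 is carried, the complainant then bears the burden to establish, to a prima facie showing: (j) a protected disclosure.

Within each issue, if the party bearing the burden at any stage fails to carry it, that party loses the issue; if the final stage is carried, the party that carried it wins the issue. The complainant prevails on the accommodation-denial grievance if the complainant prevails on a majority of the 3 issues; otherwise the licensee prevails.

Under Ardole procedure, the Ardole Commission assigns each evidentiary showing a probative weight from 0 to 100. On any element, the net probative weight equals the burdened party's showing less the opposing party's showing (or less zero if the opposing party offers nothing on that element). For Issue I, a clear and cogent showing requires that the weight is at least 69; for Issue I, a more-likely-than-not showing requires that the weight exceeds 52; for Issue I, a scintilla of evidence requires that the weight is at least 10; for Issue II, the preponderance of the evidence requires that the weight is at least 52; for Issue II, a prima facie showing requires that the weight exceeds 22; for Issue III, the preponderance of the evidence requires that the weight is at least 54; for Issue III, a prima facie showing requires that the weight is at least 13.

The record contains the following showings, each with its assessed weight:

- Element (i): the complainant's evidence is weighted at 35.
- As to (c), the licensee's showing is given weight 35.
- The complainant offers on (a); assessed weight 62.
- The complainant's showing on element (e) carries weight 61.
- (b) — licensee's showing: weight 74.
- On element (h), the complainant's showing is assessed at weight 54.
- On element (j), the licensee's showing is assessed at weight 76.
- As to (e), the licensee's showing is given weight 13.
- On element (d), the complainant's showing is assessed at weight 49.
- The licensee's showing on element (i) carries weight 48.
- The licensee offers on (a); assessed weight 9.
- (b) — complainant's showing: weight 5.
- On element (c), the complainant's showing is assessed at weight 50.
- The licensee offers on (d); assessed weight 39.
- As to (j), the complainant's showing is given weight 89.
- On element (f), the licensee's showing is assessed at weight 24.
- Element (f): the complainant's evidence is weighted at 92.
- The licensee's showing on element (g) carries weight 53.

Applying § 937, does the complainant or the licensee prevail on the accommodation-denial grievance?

complainant

— Issue I —
Stage I.1 (complainant, a more-likely-than-not showing, weight exceeds 52): (a) net 62−9=53 > 52 — meets.
  The complainant carries Stage I.1; the licensee now bears the burden.
Stage I.2 (licensee, a clear and cogent showing, weight is at least 69): (b) net 74−5=69 ≥ 69 — meets.
  The licensee carries Stage I.2; the complainant now bears the burden.
Stage I.3 (complainant, a scintilla of evidence, weight is at least 10): (c) net 50−35=15 ≥ 10 — meets; (d) net 49−39=10 ≥ 10 — meets.
  All elements met at the final stage.
All stages carried — the complainant prevails on this issue.
— Issue II —
Stage II.1 — burden on complainant; standard: the preponderance of the evidence (weight is at least 52).
    (e): 61 − 13 = 48 < 52 [not met]
  The complainant does not carry Stage II.1.
So the licensee prevails on this issue.
— Issue III —
At Stage III.1 the complainant must meet the preponderance of the evidence (weight is at least 54): on (h) the weight is 54, which does reach 54, so (h) meets the standard.
  The complainant carries Stage III.1; the licensee now bears the burden.
At Stage III.2 the licensee must meet a prima facie showing (weight is at least 13): on (i) the weight is 48 less the opposing 35 gives net 13, ≥ 13, so (i) meets the standard.
  The licensee carries Stage III.2; the complainant now bears the burden.
At Stage III.3 the complainant must meet a prima facie showing (weight is at least 13): on (j) the weight is 89 less the opposing 76 gives net 13, ≥ 13, so (j) meets the standard.
  Stage III.3 carried; the final stage is satisfied.
Every stage carried; the complainant prevails on this issue.
Per-issue: Issue I → complainant; Issue II → licensee; Issue III → complainant. The complainant must prevail on a majority of issues; overall, the complainant prevails.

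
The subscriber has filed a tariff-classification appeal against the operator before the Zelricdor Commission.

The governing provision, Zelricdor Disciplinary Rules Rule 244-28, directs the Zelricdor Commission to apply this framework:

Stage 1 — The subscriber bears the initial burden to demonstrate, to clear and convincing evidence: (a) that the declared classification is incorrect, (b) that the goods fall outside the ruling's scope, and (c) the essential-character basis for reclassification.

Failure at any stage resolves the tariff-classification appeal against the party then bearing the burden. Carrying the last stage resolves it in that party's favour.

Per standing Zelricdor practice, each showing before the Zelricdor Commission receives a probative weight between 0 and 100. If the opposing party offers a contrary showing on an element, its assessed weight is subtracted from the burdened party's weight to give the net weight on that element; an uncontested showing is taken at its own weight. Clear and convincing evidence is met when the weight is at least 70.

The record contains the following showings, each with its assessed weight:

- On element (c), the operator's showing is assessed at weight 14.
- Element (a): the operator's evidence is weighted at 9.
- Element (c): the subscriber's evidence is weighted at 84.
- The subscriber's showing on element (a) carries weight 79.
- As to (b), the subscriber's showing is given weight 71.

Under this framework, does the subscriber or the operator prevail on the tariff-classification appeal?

Stage 1 — burden on subscriber; standard: clear and convincing evidence (weight is at least 70).
    (a): 79 − 9 = 70 ≥ 70 [met]
    (b): 71 ≥ 70 [met]
    (c): 84 − 14 = 70 ≥ 70 [met]
  All elements met at the final stage.
All stages carried — the subscriber prevails.

subscriber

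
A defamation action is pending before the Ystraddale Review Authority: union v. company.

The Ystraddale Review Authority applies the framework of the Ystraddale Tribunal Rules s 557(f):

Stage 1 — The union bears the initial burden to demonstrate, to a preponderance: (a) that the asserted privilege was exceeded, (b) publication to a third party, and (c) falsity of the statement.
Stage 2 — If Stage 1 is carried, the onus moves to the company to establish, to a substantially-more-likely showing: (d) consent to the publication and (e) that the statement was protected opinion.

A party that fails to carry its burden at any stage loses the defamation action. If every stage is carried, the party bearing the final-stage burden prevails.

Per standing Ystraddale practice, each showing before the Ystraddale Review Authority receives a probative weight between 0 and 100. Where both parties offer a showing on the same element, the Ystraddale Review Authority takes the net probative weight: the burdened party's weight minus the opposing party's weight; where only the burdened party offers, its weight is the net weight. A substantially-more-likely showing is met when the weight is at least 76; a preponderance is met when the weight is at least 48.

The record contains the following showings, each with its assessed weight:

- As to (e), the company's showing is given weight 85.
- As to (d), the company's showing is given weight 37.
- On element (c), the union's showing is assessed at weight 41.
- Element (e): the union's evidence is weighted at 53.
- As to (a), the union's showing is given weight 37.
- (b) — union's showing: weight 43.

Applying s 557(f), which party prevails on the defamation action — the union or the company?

Stage 1 — burden on union; standard: a preponderance (weight is at least 48).
    (a): 37 < 48 [not met]
    (b): 43 < 48 [not met]
    (c): 41 < 48 [not met]
  The union does not carry Stage 1.
The company prevails.

company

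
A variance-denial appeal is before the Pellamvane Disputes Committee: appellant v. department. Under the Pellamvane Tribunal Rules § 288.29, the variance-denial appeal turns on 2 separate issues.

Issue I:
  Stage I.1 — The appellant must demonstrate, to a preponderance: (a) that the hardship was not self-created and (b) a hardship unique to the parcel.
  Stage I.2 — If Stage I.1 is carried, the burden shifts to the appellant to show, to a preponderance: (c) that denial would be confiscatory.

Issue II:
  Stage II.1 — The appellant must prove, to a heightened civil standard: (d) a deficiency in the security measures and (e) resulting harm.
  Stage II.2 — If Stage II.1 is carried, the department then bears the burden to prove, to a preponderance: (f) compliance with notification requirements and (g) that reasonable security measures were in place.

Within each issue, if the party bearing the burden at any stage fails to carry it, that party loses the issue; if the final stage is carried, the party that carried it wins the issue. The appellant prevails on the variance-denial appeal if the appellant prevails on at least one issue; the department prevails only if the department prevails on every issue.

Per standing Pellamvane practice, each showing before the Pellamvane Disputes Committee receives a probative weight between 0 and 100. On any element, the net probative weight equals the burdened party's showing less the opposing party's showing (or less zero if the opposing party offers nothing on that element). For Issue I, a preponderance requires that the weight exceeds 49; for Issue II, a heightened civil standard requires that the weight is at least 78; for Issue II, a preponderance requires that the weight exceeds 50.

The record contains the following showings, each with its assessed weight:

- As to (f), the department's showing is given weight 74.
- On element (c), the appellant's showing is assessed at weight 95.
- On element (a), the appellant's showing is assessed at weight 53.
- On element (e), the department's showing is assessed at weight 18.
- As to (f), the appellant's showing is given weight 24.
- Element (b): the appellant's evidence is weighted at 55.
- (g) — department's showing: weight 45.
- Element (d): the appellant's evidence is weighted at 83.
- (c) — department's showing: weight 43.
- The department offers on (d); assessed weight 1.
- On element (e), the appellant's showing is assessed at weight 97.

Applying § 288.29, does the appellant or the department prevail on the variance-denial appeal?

appellant

— Issue I —
At Stage I.1 the appellant must meet a preponderance (weight exceeds 49): on (a) the weight is 53, > 49, so (a) meets the standard; on (b) the weight is 55, > 49, so (b) meets the standard.
  Stage I.1 carried; the burden remains with the appellant.
At Stage I.2 the appellant must meet a preponderance (weight exceeds 49): on (c) the weight is 95 less the opposing 43 gives net 52, > 49, so (c) meets the standard.
  The appellant carries the last stage.
Every stage carried; the appellant prevails on this issue.
— Issue II —
Stage II.1 — burden on appellant; standard: a heightened civil standard (weight is at least 78).
    (d): 83 − 1 = 82 ≥ 78 [met]
    (e): 97 − 18 = 79 ≥ 78 [met]
  Stage II.1 is satisfied; the onus moves to the department.
Stage II.2 — burden on department; standard: a preponderance (weight exceeds 50).
    (f): 74 − 24 = 50 ≤ 50 [not met]
    (g): 45 ≤ 50 [not met]
  Stage II.2 not carried; the department fails its burden.
So the appellant prevails on this issue.
Per-issue: Issue I → appellant; Issue II → appellant. The appellant must prevail on at least one issue; overall, the appellant prevails.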